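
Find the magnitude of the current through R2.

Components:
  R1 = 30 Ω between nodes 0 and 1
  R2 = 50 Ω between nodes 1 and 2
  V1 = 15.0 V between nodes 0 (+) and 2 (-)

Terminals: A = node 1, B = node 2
Nodal analysis, taking node 2 as the 0 V reference.
Source V1 fixes V_0 = 15 V.
KCL at each unknown node (sum of currents leaving = 0; resistances in Ω):
  Node 1: (V_1 - 15)/30 + (V_1 - 0)/50 = 0
Collecting terms: 0.05333 × V_1 = 0.5  =>  V_1 = 9.375 V
I_R2 = (V_1 - V_2)/R2 = (9.375 - 0)/50 = 0.1875 A
|I_R2| = 0.1875 A

Final answer: |I_R2| = 0.1875 A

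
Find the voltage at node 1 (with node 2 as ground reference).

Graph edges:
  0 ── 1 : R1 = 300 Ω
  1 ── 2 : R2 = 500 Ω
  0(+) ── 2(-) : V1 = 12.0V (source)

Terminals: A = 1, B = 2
Nodal analysis, taking node 2 as the 0 V reference.
Source V1 fixes V_0 = 12 V.
KCL at each unknown node (sum of currents leaving = 0; resistances in Ω):
  Node 1: (V_1 - 12)/300 + (V_1 - 0)/500 = 0
Collecting terms: 0.005333 × V_1 = 0.04  =>  V_1 = 7.5 V
The requested potential is V_1 = 7.5 V.

Final answer: V_1 = 7.5 V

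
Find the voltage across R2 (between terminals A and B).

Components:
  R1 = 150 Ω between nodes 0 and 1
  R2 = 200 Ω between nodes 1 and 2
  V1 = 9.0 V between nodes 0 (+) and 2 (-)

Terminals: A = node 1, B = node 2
R1 and R2 are in series across V1 (node 0 → node 1 → node 2), and the output A–B is taken across R2, so this is a voltage divider.
Series current: I = V1/(R1 + R2) = 9/(150 + 200) = 9/350 = 0.02571 A
V_R2 = I × R2 = V1 × R2/(R1 + R2) = 9 × 200/350 = 5.143 V

Final answer: 5.143 V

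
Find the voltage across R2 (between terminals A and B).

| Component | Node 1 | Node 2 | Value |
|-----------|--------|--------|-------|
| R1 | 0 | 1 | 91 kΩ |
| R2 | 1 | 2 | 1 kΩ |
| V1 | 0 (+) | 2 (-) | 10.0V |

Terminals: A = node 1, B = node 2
R1 and R2 are in series across V1 (node 0 → node 1 → node 2), and the output A–B is taken across R2, so this is a voltage divider.
Series current: I = V1/(R1 + R2) = 10/(91000 + 1000) = 10/92000 = 0.0001087 A
V_R2 = I × R2 = V1 × R2/(R1 + R2) = 10 × 1000/92000 = 0.1087 V

Final answer: 0.1087 V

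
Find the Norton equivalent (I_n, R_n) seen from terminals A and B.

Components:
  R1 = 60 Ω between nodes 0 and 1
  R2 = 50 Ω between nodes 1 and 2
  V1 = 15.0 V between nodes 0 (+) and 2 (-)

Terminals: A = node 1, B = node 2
Find the Thévenin equivalent first; then I_n = V_th/R_th and R_n = R_th.
Step 1 — V_th is the open-circuit voltage V_A - V_B (nothing connected across the terminals).
Nodal analysis, taking node 2 as the 0 V reference.
Source V1 fixes V_0 = 15 V.
KCL at each unknown node (sum of currents leaving = 0; resistances in Ω):
  Node 1: (V_1 - 15)/60 + (V_1 - 0)/50 = 0
Collecting terms: 0.03667 × V_1 = 0.25  =>  V_1 = 6.818 V
V_th = V_1 - V_2 = 6.818 - 0 = 6.818 V
Step 2 — R_th: zero the source — replace V1 by a short circuit (node 2 merges into node 0) — and find the resistance seen between A (node 1) and B (node 0).
Reduce the network between node 1 (A) and node 0 (B) by series/parallel combination:
  Rp1 = R1 ‖ R2 (parallel, both between nodes 0 and 1) = 1/(1/60 + 1/50) = 27.27 Ω
R_th = 27.27 Ω
I_n = V_th/R_th = 6.818/27.27 = 0.25 A, and R_n = R_th = 27.27 Ω

Final answer: I_n = 0.25 A, R_n = 27.27 Ω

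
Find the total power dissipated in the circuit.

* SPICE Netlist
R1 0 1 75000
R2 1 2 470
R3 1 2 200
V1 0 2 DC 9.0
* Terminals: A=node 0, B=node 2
Nodal analysis, taking node 2 as the 0 V reference.
Source V1 fixes V_0 = 9 V.
KCL at each unknown node (sum of currents leaving = 0; resistances in Ω):
  Node 1: (V_1 - 9)/75000 + (V_1 - 0)/470 + (V_1 - 0)/200 = 0
Collecting terms: 0.007141 × V_1 = 0.00012  =>  V_1 = 0.0168 V
Power in each resistor, P = (ΔV)²/R:
  P_R1 = (9 - 0.0168)²/75000 = 0.001076 W
  P_R2 = (0.0168 - 0)²/470 = 0.0000006008 W
  P_R3 = (0.0168 - 0)²/200 = 0.000001412 W
P_total = P_R1 + P_R2 + P_R3 = 0.001078 W

Final answer: 0.001078 W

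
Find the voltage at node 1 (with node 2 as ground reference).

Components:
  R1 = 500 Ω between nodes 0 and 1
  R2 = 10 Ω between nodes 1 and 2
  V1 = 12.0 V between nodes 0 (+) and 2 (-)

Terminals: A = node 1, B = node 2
Nodal analysis, taking node 2 as the 0 V reference.
Source V1 fixes V_0 = 12 V.
KCL at each unknown node (sum of currents leaving = 0; resistances in Ω):
  Node 1: (V_1 - 12)/500 + (V_1 - 0)/10 = 0
Collecting terms: 0.102 × V_1 = 0.024  =>  V_1 = 0.2353 V
The requested potential is V_1 = 0.2353 V.

Final answer: V_1 = 0.2353 V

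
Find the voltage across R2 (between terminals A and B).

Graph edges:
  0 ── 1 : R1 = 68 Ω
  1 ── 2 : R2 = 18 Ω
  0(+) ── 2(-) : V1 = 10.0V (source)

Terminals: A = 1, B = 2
R1 and R2 are in series across V1 (node 0 → node 1 → node 2), and the output A–B is taken across R2, so this is a voltage divider.
Series current: I = V1/(R1 + R2) = 10/(68 + 18) = 10/86 = 0.1163 A
V_R2 = I × R2 = V1 × R2/(R1 + R2) = 10 × 18/86 = 2.093 V

Final answer: 2.093 V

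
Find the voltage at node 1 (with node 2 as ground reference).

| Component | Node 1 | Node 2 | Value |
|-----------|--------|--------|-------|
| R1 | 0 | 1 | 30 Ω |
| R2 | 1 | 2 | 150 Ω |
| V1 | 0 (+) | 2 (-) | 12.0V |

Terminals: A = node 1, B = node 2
Nodal analysis, taking node 2 as the 0 V reference.
Source V1 fixes V_0 = 12 V.
KCL at each unknown node (sum of currents leaving = 0; resistances in Ω):
  Node 1: (V_1 - 12)/30 + (V_1 - 0)/150 = 0
Collecting terms: 0.04 × V_1 = 0.4  =>  V_1 = 10 V
The requested potential is V_1 = 10 V.

Final answer: V_1 = 10 V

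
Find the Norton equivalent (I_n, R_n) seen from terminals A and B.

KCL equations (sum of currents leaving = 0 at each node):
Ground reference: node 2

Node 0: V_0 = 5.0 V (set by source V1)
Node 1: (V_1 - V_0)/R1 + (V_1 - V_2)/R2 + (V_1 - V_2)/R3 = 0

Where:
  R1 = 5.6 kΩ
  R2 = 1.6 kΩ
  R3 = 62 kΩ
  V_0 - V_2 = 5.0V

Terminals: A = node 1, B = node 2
Find the Thévenin equivalent first; then I_n = V_th/R_th and R_n = R_th.
Step 1 — V_th is the open-circuit voltage V_A - V_B (nothing connected across the terminals).
Nodal analysis, taking node 2 as the 0 V reference.
Source V1 fixes V_0 = 5 V.
KCL at each unknown node (sum of currents leaving = 0; resistances in Ω):
  Node 1: (V_1 - 5)/5600 + (V_1 - 0)/1600 + (V_1 - 0)/62000 = 0
Collecting terms: 0.0008197 × V_1 = 0.0008929  =>  V_1 = 1.089 V
V_th = V_1 - V_2 = 1.089 - 0 = 1.089 V
Step 2 — R_th: zero the source — replace V1 by a short circuit (node 2 merges into node 0) — and find the resistance seen between A (node 1) and B (node 0).
Reduce the network between node 1 (A) and node 0 (B) by series/parallel combination:
  Rp1 = R1 ‖ R2 ‖ R3 (parallel, all between nodes 0 and 1) = 1/(1/5600 + 1/1600 + 1/62000) = 1220 Ω
R_th = 1.22 kΩ
I_n = V_th/R_th = 1.089/1220 = 0.0008929 A, and R_n = R_th = 1.22 kΩ

Final answer: I_n = 0.0008929 A, R_n = 1.22 kΩ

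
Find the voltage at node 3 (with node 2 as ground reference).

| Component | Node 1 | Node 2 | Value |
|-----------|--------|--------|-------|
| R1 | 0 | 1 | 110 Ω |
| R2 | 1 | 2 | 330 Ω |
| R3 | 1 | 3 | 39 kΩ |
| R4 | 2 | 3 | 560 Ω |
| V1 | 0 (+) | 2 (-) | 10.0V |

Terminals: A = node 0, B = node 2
Nodal analysis, taking node 2 as the 0 V reference.
Source V1 fixes V_0 = 10 V.
KCL at each unknown node (sum of currents leaving = 0; resistances in Ω):
  Node 1: (V_1 - 10)/110 + (V_1 - 0)/330 + (V_1 - V_3)/39000 = 0
  Node 3: (V_3 - V_1)/39000 + (V_3 - 0)/560 = 0
Collecting terms (coefficients in siemens):
  0.01215·V_1 - 0.00002564·V_3 = 0.09091
  0.001811·V_3 - 0.00002564·V_1 = 0
Determinant D = (0.01215)(0.001811) - (-0.00002564)(-0.00002564) = 0.000022
V_1 = [(0.09091)(0.001811) - (-0.00002564)(0)]/D = 7.484 V
V_3 = [(0.01215)(0) - (0.09091)(-0.00002564)]/D = 0.1059 V
The requested potential is V_3 = 0.1059 V.

Final answer: V_3 = 0.1059 V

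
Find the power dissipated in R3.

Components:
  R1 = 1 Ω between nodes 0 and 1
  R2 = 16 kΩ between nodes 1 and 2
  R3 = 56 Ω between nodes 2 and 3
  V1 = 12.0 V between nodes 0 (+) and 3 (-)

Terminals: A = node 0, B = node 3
Nodal analysis, taking node 3 as the 0 V reference.
Source V1 fixes V_0 = 12 V.
KCL at each unknown node (sum of currents leaving = 0; resistances in Ω):
  Node 1: (V_1 - 12)/1 + (V_1 - V_2)/16000 = 0
  Node 2: (V_2 - V_1)/16000 + (V_2 - 0)/56 = 0
Collecting terms (coefficients in siemens):
  1·V_1 - 0.0000625·V_2 = 12
  0.01792·V_2 - 0.0000625·V_1 = 0
Determinant D = (1)(0.01792) - (-0.0000625)(-0.0000625) = 0.01792
V_1 = [(12)(0.01792) - (-0.0000625)(0)]/D = 12 V
V_2 = [(1)(0) - (12)(-0.0000625)]/D = 0.04185 V
I_R3 = (V_2 - V_3)/R3 = (0.04185 - 0)/56 = 0.0007473 A
P_R3 = I_R3² × R3 = (0.0007473)² × 56 = 0.00003128 W

Final answer: 3.128e-05 W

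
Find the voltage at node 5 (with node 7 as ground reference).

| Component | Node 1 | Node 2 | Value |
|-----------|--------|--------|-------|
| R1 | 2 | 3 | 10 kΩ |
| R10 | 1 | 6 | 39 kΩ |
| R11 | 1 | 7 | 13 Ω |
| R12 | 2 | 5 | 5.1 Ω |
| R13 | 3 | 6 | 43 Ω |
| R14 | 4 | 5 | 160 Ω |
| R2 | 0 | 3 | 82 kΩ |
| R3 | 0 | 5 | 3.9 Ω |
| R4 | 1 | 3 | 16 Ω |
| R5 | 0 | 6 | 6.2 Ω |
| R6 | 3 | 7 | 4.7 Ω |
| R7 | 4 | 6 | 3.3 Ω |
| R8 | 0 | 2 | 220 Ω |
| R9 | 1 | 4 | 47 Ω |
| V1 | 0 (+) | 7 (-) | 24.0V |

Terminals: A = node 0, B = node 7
Nodal analysis, taking node 7 as the 0 V reference.
Source V1 fixes V_0 = 24 V.
KCL at each unknown node (sum of currents leaving = 0; resistances in Ω):
  Node 1: (V_1 - V_3)/16 + (V_1 - V_4)/47 + (V_1 - V_6)/39000 + (V_1 - 0)/13 = 0
  Node 2: (V_2 - V_3)/10000 + (V_2 - 24)/220 + (V_2 - V_5)/5.1 = 0
  Node 3: (V_3 - V_2)/10000 + (V_3 - 24)/82000 + (V_3 - V_1)/16 + (V_3 - 0)/4.7 + (V_3 - V_6)/43 = 0
  Node 4: (V_4 - V_6)/3.3 + (V_4 - V_1)/47 + (V_4 - V_5)/160 = 0
  Node 5: (V_5 - 24)/3.9 + (V_5 - V_2)/5.1 + (V_5 - V_4)/160 = 0
  Node 6: (V_6 - 24)/6.2 + (V_6 - V_4)/3.3 + (V_6 - V_1)/39000 + (V_6 - V_3)/43 = 0
Collecting terms (coefficients in siemens):
  0.1607·V_1 - 0.0625·V_3 - 0.02128·V_4 - 0.00002564·V_6 = 0
  0.2007·V_2 - 0.0001·V_3 - 0.1961·V_5 = 0.1091
  0.2986·V_3 - 0.0625·V_1 - 0.0001·V_2 - 0.02326·V_6 = 0.0002927
  0.3306·V_4 - 0.02128·V_1 - 0.00625·V_5 - 0.303·V_6 = 0
  0.4587·V_5 - 0.1961·V_2 - 0.00625·V_4 = 6.154
  0.4876·V_6 - 0.00002564·V_1 - 0.02326·V_3 - 0.303·V_4 = 3.871
Solving these 6 simultaneous equations (Gaussian elimination) gives:
  V_1 = 3.349 V, V_2 = 23.86 V, V_3 = 2.241 V, V_4 = 18.69 V
  V_5 = 23.87 V, V_6 = 19.66 V
The requested potential is V_5 = 23.87 V.

Final answer: V_5 = 23.87 V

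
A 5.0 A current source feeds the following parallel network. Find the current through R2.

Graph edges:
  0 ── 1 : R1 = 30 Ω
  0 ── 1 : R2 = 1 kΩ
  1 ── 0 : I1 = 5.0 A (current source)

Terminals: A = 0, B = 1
All resistors sit directly between nodes 0 and 1, so they are in parallel and share one voltage V; the full source current 5 A splits among them.
1/R_par = 1/30 + 1/1000 = 0.03433 S  =>  R_par = 29.13 Ω
V = I × R_par = 5 × 29.13 = 145.6 V
I_R2 = V/R2 = 145.6/1000 = 0.1456 A

Final answer: 0.1456 A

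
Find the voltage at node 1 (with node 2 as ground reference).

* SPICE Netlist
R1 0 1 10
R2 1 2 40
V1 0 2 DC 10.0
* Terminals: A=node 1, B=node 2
Nodal analysis, taking node 2 as the 0 V reference.
Source V1 fixes V_0 = 10 V.
KCL at each unknown node (sum of currents leaving = 0; resistances in Ω):
  Node 1: (V_1 - 10)/10 + (V_1 - 0)/40 = 0
Collecting terms: 0.125 × V_1 = 1  =>  V_1 = 8 V
The requested potential is V_1 = 8 V.

Final answer: V_1 = 8 V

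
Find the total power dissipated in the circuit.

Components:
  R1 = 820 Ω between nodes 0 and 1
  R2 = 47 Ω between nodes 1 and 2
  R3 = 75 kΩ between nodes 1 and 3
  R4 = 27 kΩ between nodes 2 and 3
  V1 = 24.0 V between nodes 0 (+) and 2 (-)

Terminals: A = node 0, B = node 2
Nodal analysis, taking node 2 as the 0 V reference.
Source V1 fixes V_0 = 24 V.
KCL at each unknown node (sum of currents leaving = 0; resistances in Ω):
  Node 1: (V_1 - 24)/820 + (V_1 - 0)/47 + (V_1 - V_3)/75000 = 0
  Node 3: (V_3 - V_1)/75000 + (V_3 - 0)/27000 = 0
Collecting terms (coefficients in siemens):
  0.02251·V_1 - 0.00001333·V_3 = 0.02927
  0.00005037·V_3 - 0.00001333·V_1 = 0
Determinant D = (0.02251)(0.00005037) - (-0.00001333)(-0.00001333) = 0.000001134
V_1 = [(0.02927)(0.00005037) - (-0.00001333)(0)]/D = 1.3 V
V_3 = [(0.02251)(0) - (0.02927)(-0.00001333)]/D = 0.3442 V
Power in each resistor, P = (ΔV)²/R:
  P_R1 = (24 - 1.3)²/820 = 0.6284 W
  P_R2 = (1.3 - 0)²/47 = 0.03598 W
  P_R3 = (1.3 - 0.3442)²/75000 = 0.00001219 W
  P_R4 = (0 - 0.3442)²/27000 = 0.000004389 W
P_total = P_R1 + P_R2 + P_R3 + P_R4 = 0.6644 W

Final answer: 0.6644 W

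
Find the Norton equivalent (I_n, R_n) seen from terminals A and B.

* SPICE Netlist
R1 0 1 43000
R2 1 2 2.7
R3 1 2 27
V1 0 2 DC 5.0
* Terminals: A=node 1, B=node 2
Find the Thévenin equivalent first; then I_n = V_th/R_th and R_n = R_th.
Step 1 — V_th is the open-circuit voltage V_A - V_B (nothing connected across the terminals).
Nodal analysis, taking node 2 as the 0 V reference.
Source V1 fixes V_0 = 5 V.
KCL at each unknown node (sum of currents leaving = 0; resistances in Ω):
  Node 1: (V_1 - 5)/43000 + (V_1 - 0)/2.7 + (V_1 - 0)/27 = 0
Collecting terms: 0.4074 × V_1 = 0.0001163  =>  V_1 = 0.0002854 V
V_th = V_1 - V_2 = 0.0002854 - 0 = 0.0002854 V
Step 2 — R_th: zero the source — replace V1 by a short circuit (node 2 merges into node 0) — and find the resistance seen between A (node 1) and B (node 0).
Reduce the network between node 1 (A) and node 0 (B) by series/parallel combination:
  Rp1 = R1 ‖ R2 ‖ R3 (parallel, all between nodes 0 and 1) = 1/(1/43000 + 1/2.7 + 1/27) = 2.454 Ω
R_th = 2.454 Ω
I_n = V_th/R_th = 0.0002854/2.454 = 0.0001163 A, and R_n = R_th = 2.454 Ω

Final answer: I_n = 0.0001163 A, R_n = 2.454 Ω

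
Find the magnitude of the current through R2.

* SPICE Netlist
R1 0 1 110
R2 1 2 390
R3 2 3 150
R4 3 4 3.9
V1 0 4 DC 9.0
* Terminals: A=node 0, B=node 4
Nodal analysis, taking node 4 as the 0 V reference.
Source V1 fixes V_0 = 9 V.
KCL at each unknown node (sum of currents leaving = 0; resistances in Ω):
  Node 1: (V_1 - 9)/110 + (V_1 - V_2)/390 = 0
  Node 2: (V_2 - V_1)/390 + (V_2 - V_3)/150 = 0
  Node 3: (V_3 - V_2)/150 + (V_3 - 0)/3.9 = 0
Collecting terms (coefficients in siemens):
  0.01166·V_1 - 0.002564·V_2 = 0.08182
  0.009231·V_2 - 0.002564·V_1 - 0.006667·V_3 = 0
  0.2631·V_3 - 0.006667·V_2 = 0
Solving these 3 simultaneous equations (Gaussian elimination) gives:
  V_1 = 7.486 V, V_2 = 2.118 V, V_3 = 0.05368 V
I_R2 = (V_1 - V_2)/R2 = (7.486 - 2.118)/390 = 0.01376 A
|I_R2| = 0.01376 A

Final answer: |I_R2| = 0.01376 A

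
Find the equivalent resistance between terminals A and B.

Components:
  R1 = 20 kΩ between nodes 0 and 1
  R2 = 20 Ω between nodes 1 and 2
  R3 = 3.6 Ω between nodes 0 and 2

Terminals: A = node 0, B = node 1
Reduce the network between node 0 (A) and node 1 (B) by series/parallel combination:
  Rs1 = R3 + R2 (series, joined only at node 2) = 3.6 + 20 = 23.6 Ω
  Rp1 = R1 ‖ Rs1 (parallel, both between nodes 0 and 1) = 1/(1/20000 + 1/23.6) = 23.57 Ω
R_eq = 23.57 Ω

Final answer: 23.57 Ω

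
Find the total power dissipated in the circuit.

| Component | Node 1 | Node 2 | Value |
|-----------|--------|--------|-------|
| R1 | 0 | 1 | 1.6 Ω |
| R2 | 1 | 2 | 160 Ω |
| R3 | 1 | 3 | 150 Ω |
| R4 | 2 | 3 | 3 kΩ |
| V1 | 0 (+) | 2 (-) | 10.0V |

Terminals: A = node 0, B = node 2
Nodal analysis, taking node 2 as the 0 V reference.
Source V1 fixes V_0 = 10 V.
KCL at each unknown node (sum of currents leaving = 0; resistances in Ω):
  Node 1: (V_1 - 10)/1.6 + (V_1 - 0)/160 + (V_1 - V_3)/150 = 0
  Node 3: (V_3 - V_1)/150 + (V_3 - 0)/3000 = 0
Collecting terms (coefficients in siemens):
  0.6379·V_1 - 0.006667·V_3 = 6.25
  0.007·V_3 - 0.006667·V_1 = 0
Determinant D = (0.6379)(0.007) - (-0.006667)(-0.006667) = 0.004421
V_1 = [(6.25)(0.007) - (-0.006667)(0)]/D = 9.896 V
V_3 = [(0.6379)(0) - (6.25)(-0.006667)]/D = 9.425 V
Power in each resistor, P = (ΔV)²/R:
  P_R1 = (10 - 9.896)²/1.6 = 0.006758 W
  P_R2 = (9.896 - 0)²/160 = 0.6121 W
  P_R3 = (9.896 - 9.425)²/150 = 0.00148 W
  P_R4 = (0 - 9.425)²/3000 = 0.02961 W
P_total = P_R1 + P_R2 + P_R3 + P_R4 = 0.6499 W

Final answer: 0.6499 W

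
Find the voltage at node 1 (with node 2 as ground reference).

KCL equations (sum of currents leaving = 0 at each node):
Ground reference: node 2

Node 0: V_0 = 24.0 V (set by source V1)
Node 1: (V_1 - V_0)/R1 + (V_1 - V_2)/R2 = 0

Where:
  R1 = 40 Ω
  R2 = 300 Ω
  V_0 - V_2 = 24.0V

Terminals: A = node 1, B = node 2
Nodal analysis, taking node 2 as the 0 V reference.
Source V1 fixes V_0 = 24 V.
KCL at each unknown node (sum of currents leaving = 0; resistances in Ω):
  Node 1: (V_1 - 24)/40 + (V_1 - 0)/300 = 0
Collecting terms: 0.02833 × V_1 = 0.6  =>  V_1 = 21.18 V
The requested potential is V_1 = 21.18 V.

Final answer: V_1 = 21.18 V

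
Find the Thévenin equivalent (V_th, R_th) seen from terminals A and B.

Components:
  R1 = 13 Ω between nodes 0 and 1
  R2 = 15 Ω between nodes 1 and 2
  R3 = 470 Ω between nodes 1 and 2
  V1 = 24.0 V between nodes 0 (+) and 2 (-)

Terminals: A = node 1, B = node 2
Step 1 — V_th is the open-circuit voltage V_A - V_B (nothing connected across the terminals).
Nodal analysis, taking node 2 as the 0 V reference.
Source V1 fixes V_0 = 24 V.
KCL at each unknown node (sum of currents leaving = 0; resistances in Ω):
  Node 1: (V_1 - 24)/13 + (V_1 - 0)/15 + (V_1 - 0)/470 = 0
Collecting terms: 0.1457 × V_1 = 1.846  =>  V_1 = 12.67 V
V_th = V_1 - V_2 = 12.67 - 0 = 12.67 V
Step 2 — R_th: zero the source — replace V1 by a short circuit (node 2 merges into node 0) — and find the resistance seen between A (node 1) and B (node 0).
Reduce the network between node 1 (A) and node 0 (B) by series/parallel combination:
  Rp1 = R1 ‖ R2 ‖ R3 (parallel, all between nodes 0 and 1) = 1/(1/13 + 1/15 + 1/470) = 6.863 Ω
R_th = 6.863 Ω

Final answer: V_th = 12.67 V, R_th = 6.863 Ω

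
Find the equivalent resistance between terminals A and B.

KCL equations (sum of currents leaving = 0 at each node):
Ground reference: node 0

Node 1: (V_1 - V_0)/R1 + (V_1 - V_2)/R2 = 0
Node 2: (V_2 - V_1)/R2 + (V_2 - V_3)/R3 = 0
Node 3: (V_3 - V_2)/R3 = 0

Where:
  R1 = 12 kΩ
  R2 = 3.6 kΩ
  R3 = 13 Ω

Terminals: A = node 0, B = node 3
Reduce the network between node 0 (A) and node 3 (B) by series/parallel combination:
  Rs1 = R1 + R2 (series, joined only at node 1) = 12000 + 3600 = 15600 Ω
  Rs2 = R3 + Rs1 (series, joined only at node 2) = 13 + 15600 = 15610 Ω
R_eq = 15.61 kΩ

Final answer: 15.61 kΩ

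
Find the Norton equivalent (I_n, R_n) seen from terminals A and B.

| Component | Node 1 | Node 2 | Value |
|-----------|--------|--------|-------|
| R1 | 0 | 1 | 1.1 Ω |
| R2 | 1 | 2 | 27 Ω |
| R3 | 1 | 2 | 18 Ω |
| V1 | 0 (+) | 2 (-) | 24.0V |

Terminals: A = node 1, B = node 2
Find the Thévenin equivalent first; then I_n = V_th/R_th and R_n = R_th.
Step 1 — V_th is the open-circuit voltage V_A - V_B (nothing connected across the terminals).
Nodal analysis, taking node 2 as the 0 V reference.
Source V1 fixes V_0 = 24 V.
KCL at each unknown node (sum of currents leaving = 0; resistances in Ω):
  Node 1: (V_1 - 24)/1.1 + (V_1 - 0)/27 + (V_1 - 0)/18 = 0
Collecting terms: 1.002 × V_1 = 21.82  =>  V_1 = 21.78 V
V_th = V_1 - V_2 = 21.78 - 0 = 21.78 V
Step 2 — R_th: zero the source — replace V1 by a short circuit (node 2 merges into node 0) — and find the resistance seen between A (node 1) and B (node 0).
Reduce the network between node 1 (A) and node 0 (B) by series/parallel combination:
  Rp1 = R1 ‖ R2 ‖ R3 (parallel, all between nodes 0 and 1) = 1/(1/1.1 + 1/27 + 1/18) = 0.9983 Ω
R_th = 0.9983 Ω
I_n = V_th/R_th = 21.78/0.9983 = 21.82 A, and R_n = R_th = 0.9983 Ω

Final answer: I_n = 21.82 A, R_n = 0.9983 Ω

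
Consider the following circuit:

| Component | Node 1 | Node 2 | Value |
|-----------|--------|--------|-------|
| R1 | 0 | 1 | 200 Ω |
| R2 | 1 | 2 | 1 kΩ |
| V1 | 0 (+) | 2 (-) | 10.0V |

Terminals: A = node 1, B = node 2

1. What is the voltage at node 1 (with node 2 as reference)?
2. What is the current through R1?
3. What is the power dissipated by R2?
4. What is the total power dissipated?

Nodal analysis, taking node 2 as the 0 V reference.
Source V1 fixes V_0 = 10 V.
KCL at each unknown node (sum of currents leaving = 0; resistances in Ω):
  Node 1: (V_1 - 10)/200 + (V_1 - 0)/1000 = 0
Collecting terms: 0.006 × V_1 = 0.05  =>  V_1 = 8.333 V
Part 1:
  Read off the nodal solution: V_1 = 8.333 V
Part 2:
  I_R1 = (V_0 - V_1)/R1 = (10 - 8.333)/200 = 0.008333 A
  Magnitude: I_R1 = 0.008333 A
Part 3:
  I_R2 = (V_1 - V_2)/R2 = (8.333 - 0)/1000 = 0.008333 A
  P_R2 = I_R2² × R2 = (0.008333)² × 1000 = 0.06944 W
Part 4:
  Power in each resistor, P = (ΔV)²/R:
    P_R1 = (10 - 8.333)²/200 = 0.01389 W
    P_R2 = (8.333 - 0)²/1000 = 0.06944 W
  P_total = P_R1 + P_R2 = 0.08333 W

Final answers:
1. V_1 = 8.333 V
2. I_R1 = 0.008333 A
3. P_R2 = 0.06944 W
4. P_total = 0.08333 W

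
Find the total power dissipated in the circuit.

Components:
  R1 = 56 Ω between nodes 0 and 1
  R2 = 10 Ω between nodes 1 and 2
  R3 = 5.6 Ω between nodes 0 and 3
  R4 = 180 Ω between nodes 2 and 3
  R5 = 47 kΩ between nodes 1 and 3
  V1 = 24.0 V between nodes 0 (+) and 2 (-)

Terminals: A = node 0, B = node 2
Nodal analysis, taking node 2 as the 0 V reference.
Source V1 fixes V_0 = 24 V.
KCL at each unknown node (sum of currents leaving = 0; resistances in Ω):
  Node 1: (V_1 - 24)/56 + (V_1 - 0)/10 + (V_1 - V_3)/47000 = 0
  Node 3: (V_3 - 24)/5.6 + (V_3 - 0)/180 + (V_3 - V_1)/47000 = 0
Collecting terms (coefficients in siemens):
  0.1179·V_1 - 0.00002128·V_3 = 0.4286
  0.1841·V_3 - 0.00002128·V_1 = 4.286
Determinant D = (0.1179)(0.1841) - (-0.00002128)(-0.00002128) = 0.02171
V_1 = [(0.4286)(0.1841) - (-0.00002128)(4.286)]/D = 3.64 V
V_3 = [(0.1179)(4.286) - (0.4286)(-0.00002128)]/D = 23.27 V
Power in each resistor, P = (ΔV)²/R:
  P_R1 = (24 - 3.64)²/56 = 7.402 W
  P_R2 = (3.64 - 0)²/10 = 1.325 W
  P_R3 = (24 - 23.27)²/5.6 = 0.09423 W
  P_R4 = (0 - 23.27)²/180 = 3.009 W
  P_R5 = (3.64 - 23.27)²/47000 = 0.008202 W
P_total = P_R1 + P_R2 + P_R3 + P_R4 + P_R5 = 11.84 W

Final answer: 11.84 W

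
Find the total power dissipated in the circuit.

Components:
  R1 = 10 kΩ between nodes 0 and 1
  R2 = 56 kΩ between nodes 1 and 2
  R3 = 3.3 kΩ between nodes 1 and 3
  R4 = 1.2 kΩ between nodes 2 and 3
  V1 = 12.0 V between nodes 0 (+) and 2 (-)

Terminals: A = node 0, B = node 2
Nodal analysis, taking node 2 as the 0 V reference.
Source V1 fixes V_0 = 12 V.
KCL at each unknown node (sum of currents leaving = 0; resistances in Ω):
  Node 1: (V_1 - 12)/10000 + (V_1 - 0)/56000 + (V_1 - V_3)/3300 = 0
  Node 3: (V_3 - V_1)/3300 + (V_3 - 0)/1200 = 0
Collecting terms (coefficients in siemens):
  0.0004209·V_1 - 0.000303·V_3 = 0.0012
  0.001136·V_3 - 0.000303·V_1 = 0
Determinant D = (0.0004209)(0.001136) - (-0.000303)(-0.000303) = 0.0000003865
V_1 = [(0.0012)(0.001136) - (-0.000303)(0)]/D = 3.529 V
V_3 = [(0.0004209)(0) - (0.0012)(-0.000303)]/D = 0.941 V
Power in each resistor, P = (ΔV)²/R:
  P_R1 = (12 - 3.529)²/10000 = 0.007176 W
  P_R2 = (3.529 - 0)²/56000 = 0.0002223 W
  P_R3 = (3.529 - 0.941)²/3300 = 0.002029 W
  P_R4 = (0 - 0.941)²/1200 = 0.0007378 W
P_total = P_R1 + P_R2 + P_R3 + P_R4 = 0.01017 W

Final answer: 0.01017 W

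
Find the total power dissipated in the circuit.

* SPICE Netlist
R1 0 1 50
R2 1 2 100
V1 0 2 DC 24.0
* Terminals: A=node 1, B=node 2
Nodal analysis, taking node 2 as the 0 V reference.
Source V1 fixes V_0 = 24 V.
KCL at each unknown node (sum of currents leaving = 0; resistances in Ω):
  Node 1: (V_1 - 24)/50 + (V_1 - 0)/100 = 0
Collecting terms: 0.03 × V_1 = 0.48  =>  V_1 = 16 V
Power in each resistor, P = (ΔV)²/R:
  P_R1 = (24 - 16)²/50 = 1.28 W
  P_R2 = (16 - 0)²/100 = 2.56 W
P_total = P_R1 + P_R2 = 3.84 W

Final answer: 3.84 W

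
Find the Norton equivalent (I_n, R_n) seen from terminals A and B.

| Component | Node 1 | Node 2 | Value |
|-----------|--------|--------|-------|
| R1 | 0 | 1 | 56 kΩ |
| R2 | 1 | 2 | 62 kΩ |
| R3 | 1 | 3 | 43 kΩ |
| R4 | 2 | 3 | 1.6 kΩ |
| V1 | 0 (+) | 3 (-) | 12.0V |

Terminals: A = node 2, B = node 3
Find the Thévenin equivalent first; then I_n = V_th/R_th and R_n = R_th.
Step 1 — V_th is the open-circuit voltage V_A - V_B (nothing connected across the terminals).
Nodal analysis, taking node 3 as the 0 V reference.
Source V1 fixes V_0 = 12 V.
KCL at each unknown node (sum of currents leaving = 0; resistances in Ω):
  Node 1: (V_1 - 12)/56000 + (V_1 - V_2)/62000 + (V_1 - 0)/43000 = 0
  Node 2: (V_2 - V_1)/62000 + (V_2 - 0)/1600 = 0
Collecting terms (coefficients in siemens):
  0.00005724·V_1 - 0.00001613·V_2 = 0.0002143
  0.0006411·V_2 - 0.00001613·V_1 = 0
Determinant D = (0.00005724)(0.0006411) - (-0.00001613)(-0.00001613) = 0.00000003644
V_1 = [(0.0002143)(0.0006411) - (-0.00001613)(0)]/D = 3.77 V
V_2 = [(0.00005724)(0) - (0.0002143)(-0.00001613)]/D = 0.09485 V
V_th = V_2 - V_3 = 0.09485 - 0 = 0.09485 V
Step 2 — R_th: zero the source — replace V1 by a short circuit (node 3 merges into node 0) — and find the resistance seen between A (node 2) and B (node 0).
Reduce the network between node 2 (A) and node 0 (B) by series/parallel combination:
  Rp1 = R1 ‖ R3 (parallel, both between nodes 0 and 1) = 1/(1/56000 + 1/43000) = 24320 Ω
  Rs1 = R2 + Rp1 (series, joined only at node 1) = 62000 + 24320 = 86320 Ω
  Rp2 = R4 ‖ Rs1 (parallel, both between nodes 0 and 2) = 1/(1/1600 + 1/86320) = 1571 Ω
R_th = 1.571 kΩ
I_n = V_th/R_th = 0.09485/1571 = 0.00006038 A, and R_n = R_th = 1.571 kΩ

Final answer: I_n = 6.038e-05 A, R_n = 1.571 kΩ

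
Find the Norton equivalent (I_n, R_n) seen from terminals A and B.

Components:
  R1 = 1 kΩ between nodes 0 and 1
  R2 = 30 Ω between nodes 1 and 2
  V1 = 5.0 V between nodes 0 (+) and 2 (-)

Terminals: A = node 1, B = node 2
Find the Thévenin equivalent first; then I_n = V_th/R_th and R_n = R_th.
Step 1 — V_th is the open-circuit voltage V_A - V_B (nothing connected across the terminals).
Nodal analysis, taking node 2 as the 0 V reference.
Source V1 fixes V_0 = 5 V.
KCL at each unknown node (sum of currents leaving = 0; resistances in Ω):
  Node 1: (V_1 - 5)/1000 + (V_1 - 0)/30 = 0
Collecting terms: 0.03433 × V_1 = 0.005  =>  V_1 = 0.1456 V
V_th = V_1 - V_2 = 0.1456 - 0 = 0.1456 V
Step 2 — R_th: zero the source — replace V1 by a short circuit (node 2 merges into node 0) — and find the resistance seen between A (node 1) and B (node 0).
Reduce the network between node 1 (A) and node 0 (B) by series/parallel combination:
  Rp1 = R1 ‖ R2 (parallel, both between nodes 0 and 1) = 1/(1/1000 + 1/30) = 29.13 Ω
R_th = 29.13 Ω
I_n = V_th/R_th = 0.1456/29.13 = 0.005 A, and R_n = R_th = 29.13 Ω

Final answer: I_n = 0.005 A, R_n = 29.13 Ω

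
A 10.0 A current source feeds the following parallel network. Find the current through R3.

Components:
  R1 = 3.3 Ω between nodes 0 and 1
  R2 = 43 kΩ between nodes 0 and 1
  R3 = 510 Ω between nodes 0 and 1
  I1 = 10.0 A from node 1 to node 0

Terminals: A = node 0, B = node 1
All resistors sit directly between nodes 0 and 1, so they are in parallel and share one voltage V; the full source current 10 A splits among them.
1/R_par = 1/3.3 + 1/43000 + 1/510 = 0.305 S  =>  R_par = 3.279 Ω
V = I × R_par = 10 × 3.279 = 32.79 V
I_R3 = V/R3 = 32.79/510 = 0.06428 A

Final answer: 0.06428 A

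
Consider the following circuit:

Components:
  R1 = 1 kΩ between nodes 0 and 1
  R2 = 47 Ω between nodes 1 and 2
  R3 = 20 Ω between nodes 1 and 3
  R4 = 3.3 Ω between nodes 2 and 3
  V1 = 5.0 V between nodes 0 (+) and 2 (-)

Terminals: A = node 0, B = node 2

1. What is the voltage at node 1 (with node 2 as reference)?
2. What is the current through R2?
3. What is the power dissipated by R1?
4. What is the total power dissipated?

Nodal analysis, taking node 2 as the 0 V reference.
Source V1 fixes V_0 = 5 V.
KCL at each unknown node (sum of currents leaving = 0; resistances in Ω):
  Node 1: (V_1 - 5)/1000 + (V_1 - 0)/47 + (V_1 - V_3)/20 = 0
  Node 3: (V_3 - V_1)/20 + (V_3 - 0)/3.3 = 0
Collecting terms (coefficients in siemens):
  0.07228·V_1 - 0.05·V_3 = 0.005
  0.353·V_3 - 0.05·V_1 = 0
Determinant D = (0.07228)(0.353) - (-0.05)(-0.05) = 0.02302
V_1 = [(0.005)(0.353) - (-0.05)(0)]/D = 0.07669 V
V_3 = [(0.07228)(0) - (0.005)(-0.05)]/D = 0.01086 V
Part 1:
  Read off the nodal solution: V_1 = 0.07669 V
Part 2:
  I_R2 = (V_1 - V_2)/R2 = (0.07669 - 0)/47 = 0.001632 A
  Magnitude: I_R2 = 0.001632 A
Part 3:
  I_R1 = (V_0 - V_1)/R1 = (5 - 0.07669)/1000 = 0.004923 A
  P_R1 = I_R1² × R1 = (0.004923)² × 1000 = 0.02424 W
Part 4:
  Power in each resistor, P = (ΔV)²/R:
    P_R1 = (5 - 0.07669)²/1000 = 0.02424 W
    P_R2 = (0.07669 - 0)²/47 = 0.0001251 W
    P_R3 = (0.07669 - 0.01086)²/20 = 0.0002167 W
    P_R4 = (0 - 0.01086)²/3.3 = 0.00003575 W
  P_total = P_R1 + P_R2 + P_R3 + P_R4 = 0.02462 W

Final answers:
1. V_1 = 0.07669 V
2. I_R2 = 0.001632 A
3. P_R1 = 0.02424 W
4. P_total = 0.02462 W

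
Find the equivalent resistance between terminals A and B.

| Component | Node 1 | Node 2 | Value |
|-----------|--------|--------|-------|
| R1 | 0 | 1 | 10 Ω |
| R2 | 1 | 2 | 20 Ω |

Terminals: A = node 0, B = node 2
Reduce the network between node 0 (A) and node 2 (B) by series/parallel combination:
  Rs1 = R1 + R2 (series, joined only at node 1) = 10 + 20 = 30 Ω
R_eq = 30 Ω

Final answer: 30 Ω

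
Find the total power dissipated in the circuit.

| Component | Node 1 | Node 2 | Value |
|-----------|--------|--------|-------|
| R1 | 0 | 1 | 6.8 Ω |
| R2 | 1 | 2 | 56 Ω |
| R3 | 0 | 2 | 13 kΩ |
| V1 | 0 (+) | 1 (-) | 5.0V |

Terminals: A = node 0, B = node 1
Nodal analysis, taking node 1 as the 0 V reference.
Source V1 fixes V_0 = 5 V.
KCL at each unknown node (sum of currents leaving = 0; resistances in Ω):
  Node 2: (V_2 - 0)/56 + (V_2 - 5)/13000 = 0
Collecting terms: 0.01793 × V_2 = 0.0003846  =>  V_2 = 0.02145 V
Power in each resistor, P = (ΔV)²/R:
  P_R1 = (5 - 0)²/6.8 = 3.676 W
  P_R2 = (0 - 0.02145)²/56 = 0.000008213 W
  P_R3 = (5 - 0.02145)²/13000 = 0.001907 W
P_total = P_R1 + P_R2 + P_R3 = 3.678 W

Final answer: 3.678 W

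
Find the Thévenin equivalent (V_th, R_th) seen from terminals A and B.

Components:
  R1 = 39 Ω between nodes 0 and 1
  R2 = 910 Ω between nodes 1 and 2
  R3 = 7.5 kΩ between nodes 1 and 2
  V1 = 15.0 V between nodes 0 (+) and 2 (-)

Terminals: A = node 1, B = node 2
Step 1 — V_th is the open-circuit voltage V_A - V_B (nothing connected across the terminals).
Nodal analysis, taking node 2 as the 0 V reference.
Source V1 fixes V_0 = 15 V.
KCL at each unknown node (sum of currents leaving = 0; resistances in Ω):
  Node 1: (V_1 - 15)/39 + (V_1 - 0)/910 + (V_1 - 0)/7500 = 0
Collecting terms: 0.02687 × V_1 = 0.3846  =>  V_1 = 14.31 V
V_th = V_1 - V_2 = 14.31 - 0 = 14.31 V
Step 2 — R_th: zero the source — replace V1 by a short circuit (node 2 merges into node 0) — and find the resistance seen between A (node 1) and B (node 0).
Reduce the network between node 1 (A) and node 0 (B) by series/parallel combination:
  Rp1 = R1 ‖ R2 ‖ R3 (parallel, all between nodes 0 and 1) = 1/(1/39 + 1/910 + 1/7500) = 37.21 Ω
R_th = 37.21 Ω

Final answer: V_th = 14.31 V, R_th = 37.21 Ω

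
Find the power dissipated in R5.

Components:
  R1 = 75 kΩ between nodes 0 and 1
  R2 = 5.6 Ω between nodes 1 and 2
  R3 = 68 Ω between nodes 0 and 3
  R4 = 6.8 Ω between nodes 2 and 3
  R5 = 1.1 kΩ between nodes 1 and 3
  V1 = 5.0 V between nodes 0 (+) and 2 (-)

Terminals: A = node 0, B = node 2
Nodal analysis, taking node 2 as the 0 V reference.
Source V1 fixes V_0 = 5 V.
KCL at each unknown node (sum of currents leaving = 0; resistances in Ω):
  Node 1: (V_1 - 5)/75000 + (V_1 - 0)/5.6 + (V_1 - V_3)/1100 = 0
  Node 3: (V_3 - 5)/68 + (V_3 - 0)/6.8 + (V_3 - V_1)/1100 = 0
Collecting terms (coefficients in siemens):
  0.1795·V_1 - 0.0009091·V_3 = 0.00006667
  0.1627·V_3 - 0.0009091·V_1 = 0.07353
Determinant D = (0.1795)(0.1627) - (-0.0009091)(-0.0009091) = 0.0292
V_1 = [(0.00006667)(0.1627) - (-0.0009091)(0.07353)]/D = 0.002661 V
V_3 = [(0.1795)(0.07353) - (0.00006667)(-0.0009091)]/D = 0.452 V
I_R5 = (V_1 - V_3)/R5 = (0.002661 - 0.452)/1100 = -0.0004085 A
P_R5 = I_R5² × R5 = (-0.0004085)² × 1100 = 0.0001836 W

Final answer: 0.0001836 W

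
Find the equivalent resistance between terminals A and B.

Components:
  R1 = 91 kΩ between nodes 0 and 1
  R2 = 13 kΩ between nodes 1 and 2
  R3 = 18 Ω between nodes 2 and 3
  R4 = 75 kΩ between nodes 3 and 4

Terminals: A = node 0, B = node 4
Reduce the network between node 0 (A) and node 4 (B) by series/parallel combination:
  Rs1 = R1 + R2 (series, joined only at node 1) = 91000 + 13000 = 104000 Ω
  Rs2 = R3 + Rs1 (series, joined only at node 2) = 18 + 104000 = 104000 Ω
  Rs3 = R4 + Rs2 (series, joined only at node 3) = 75000 + 104000 = 179000 Ω
R_eq = 179 kΩ

Final answer: 179 kΩ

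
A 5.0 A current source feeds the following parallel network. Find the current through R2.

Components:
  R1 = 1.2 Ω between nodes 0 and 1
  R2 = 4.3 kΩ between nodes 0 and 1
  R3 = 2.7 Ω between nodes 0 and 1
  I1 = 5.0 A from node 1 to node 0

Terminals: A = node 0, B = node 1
All resistors sit directly between nodes 0 and 1, so they are in parallel and share one voltage V; the full source current 5 A splits among them.
1/R_par = 1/1.2 + 1/4300 + 1/2.7 = 1.204 S  =>  R_par = 0.8306 Ω
V = I × R_par = 5 × 0.8306 = 4.153 V
I_R2 = V/R2 = 4.153/4300 = 0.0009658 A

Final answer: 0.0009658 A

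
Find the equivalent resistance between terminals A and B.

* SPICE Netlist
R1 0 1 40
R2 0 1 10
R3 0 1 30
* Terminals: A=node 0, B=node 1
Reduce the network between node 0 (A) and node 1 (B) by series/parallel combination:
  Rp1 = R1 ‖ R2 ‖ R3 (parallel, all between nodes 0 and 1) = 1/(1/40 + 1/10 + 1/30) = 6.316 Ω
R_eq = 6.316 Ω

Final answer: 6.316 Ω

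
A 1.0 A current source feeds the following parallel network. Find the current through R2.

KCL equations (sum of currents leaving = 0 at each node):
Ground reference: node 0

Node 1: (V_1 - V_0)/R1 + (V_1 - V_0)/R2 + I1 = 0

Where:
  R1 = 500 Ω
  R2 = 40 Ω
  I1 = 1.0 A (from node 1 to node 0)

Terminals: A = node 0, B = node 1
All resistors sit directly between nodes 0 and 1, so they are in parallel and share one voltage V; the full source current 1 A splits among them.
1/R_par = 1/500 + 1/40 = 0.027 S  =>  R_par = 37.04 Ω
V = I × R_par = 1 × 37.04 = 37.04 V
I_R2 = V/R2 = 37.04/40 = 0.9259 A

Final answer: 0.9259 A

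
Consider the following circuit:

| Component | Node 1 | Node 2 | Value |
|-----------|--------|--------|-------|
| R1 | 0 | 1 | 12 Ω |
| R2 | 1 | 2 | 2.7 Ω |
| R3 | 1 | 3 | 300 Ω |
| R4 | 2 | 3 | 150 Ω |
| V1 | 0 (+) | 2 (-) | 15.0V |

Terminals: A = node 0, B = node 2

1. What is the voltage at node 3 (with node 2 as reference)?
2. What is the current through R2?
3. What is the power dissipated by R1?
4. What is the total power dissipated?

Nodal analysis, taking node 2 as the 0 V reference.
Source V1 fixes V_0 = 15 V.
KCL at each unknown node (sum of currents leaving = 0; resistances in Ω):
  Node 1: (V_1 - 15)/12 + (V_1 - 0)/2.7 + (V_1 - V_3)/300 = 0
  Node 3: (V_3 - V_1)/300 + (V_3 - 0)/150 = 0
Collecting terms (coefficients in siemens):
  0.457·V_1 - 0.003333·V_3 = 1.25
  0.01·V_3 - 0.003333·V_1 = 0
Determinant D = (0.457)(0.01) - (-0.003333)(-0.003333) = 0.004559
V_1 = [(1.25)(0.01) - (-0.003333)(0)]/D = 2.742 V
V_3 = [(0.457)(0) - (1.25)(-0.003333)]/D = 0.9139 V
Part 1:
  Read off the nodal solution: V_3 = 0.9139 V
Part 2:
  I_R2 = (V_1 - V_2)/R2 = (2.742 - 0)/2.7 = 1.015 A
  Magnitude: I_R2 = 1.015 A
Part 3:
  I_R1 = (V_0 - V_1)/R1 = (15 - 2.742)/12 = 1.022 A
  P_R1 = I_R1² × R1 = (1.022)² × 12 = 12.52 W
Part 4:
  Power in each resistor, P = (ΔV)²/R:
    P_R1 = (15 - 2.742)²/12 = 12.52 W
    P_R2 = (2.742 - 0)²/2.7 = 2.784 W
    P_R3 = (2.742 - 0.9139)²/300 = 0.01114 W
    P_R4 = (0 - 0.9139)²/150 = 0.005568 W
  P_total = P_R1 + P_R2 + P_R3 + P_R4 = 15.32 W

Final answers:
1. V_3 = 0.9139 V
2. I_R2 = 1.015 A
3. P_R1 = 12.52 W
4. P_total = 15.32 W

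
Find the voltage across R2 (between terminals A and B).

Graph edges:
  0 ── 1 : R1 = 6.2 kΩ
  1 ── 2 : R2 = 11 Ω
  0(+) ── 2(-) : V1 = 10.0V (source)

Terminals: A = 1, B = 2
R1 and R2 are in series across V1 (node 0 → node 1 → node 2), and the output A–B is taken across R2, so this is a voltage divider.
Series current: I = V1/(R1 + R2) = 10/(6200 + 11) = 10/6211 = 0.00161 A
V_R2 = I × R2 = V1 × R2/(R1 + R2) = 10 × 11/6211 = 0.01771 V

Final answer: 0.01771 V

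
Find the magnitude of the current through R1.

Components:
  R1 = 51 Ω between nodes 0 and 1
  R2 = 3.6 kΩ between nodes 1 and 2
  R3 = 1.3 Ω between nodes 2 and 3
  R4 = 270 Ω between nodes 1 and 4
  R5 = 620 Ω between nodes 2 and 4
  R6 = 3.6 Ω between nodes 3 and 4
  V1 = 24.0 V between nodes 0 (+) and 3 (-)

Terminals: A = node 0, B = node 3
Nodal analysis, taking node 3 as the 0 V reference.
Source V1 fixes V_0 = 24 V.
KCL at each unknown node (sum of currents leaving = 0; resistances in Ω):
  Node 1: (V_1 - 24)/51 + (V_1 - V_2)/3600 + (V_1 - V_4)/270 = 0
  Node 2: (V_2 - V_1)/3600 + (V_2 - 0)/1.3 + (V_2 - V_4)/620 = 0
  Node 4: (V_4 - V_1)/270 + (V_4 - V_2)/620 + (V_4 - 0)/3.6 = 0
Collecting terms (coefficients in siemens):
  0.02359·V_1 - 0.0002778·V_2 - 0.003704·V_4 = 0.4706
  0.7711·V_2 - 0.0002778·V_1 - 0.001613·V_4 = 0
  0.2831·V_4 - 0.003704·V_1 - 0.001613·V_2 = 0
Solving these 3 simultaneous equations (Gaussian elimination) gives:
  V_1 = 19.99 V, V_2 = 0.007748 V, V_4 = 0.2616 V
I_R1 = (V_0 - V_1)/R1 = (24 - 19.99)/51 = 0.07862 A
|I_R1| = 0.07862 A

Final answer: |I_R1| = 0.07862 A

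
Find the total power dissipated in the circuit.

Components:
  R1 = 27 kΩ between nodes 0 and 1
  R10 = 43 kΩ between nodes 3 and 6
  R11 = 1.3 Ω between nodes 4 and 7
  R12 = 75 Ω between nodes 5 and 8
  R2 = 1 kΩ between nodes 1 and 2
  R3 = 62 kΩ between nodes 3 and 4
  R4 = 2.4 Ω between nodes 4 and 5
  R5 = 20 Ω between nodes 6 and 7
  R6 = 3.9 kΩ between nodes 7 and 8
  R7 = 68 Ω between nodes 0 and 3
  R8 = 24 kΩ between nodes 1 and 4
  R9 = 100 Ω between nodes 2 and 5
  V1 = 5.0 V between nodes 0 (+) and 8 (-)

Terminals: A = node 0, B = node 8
Nodal analysis, taking node 8 as the 0 V reference.
Source V1 fixes V_0 = 5 V.
KCL at each unknown node (sum of currents leaving = 0; resistances in Ω):
  Node 1: (V_1 - 5)/27000 + (V_1 - V_2)/1000 + (V_1 - V_4)/24000 = 0
  Node 2: (V_2 - V_1)/1000 + (V_2 - V_5)/100 = 0
  Node 3: (V_3 - V_4)/62000 + (V_3 - 5)/68 + (V_3 - V_6)/43000 = 0
  Node 4: (V_4 - V_3)/62000 + (V_4 - V_5)/2.4 + (V_4 - V_1)/24000 + (V_4 - V_7)/1.3 = 0
  Node 5: (V_5 - V_4)/2.4 + (V_5 - V_2)/100 + (V_5 - 0)/75 = 0
  Node 6: (V_6 - V_7)/20 + (V_6 - V_3)/43000 = 0
  Node 7: (V_7 - V_6)/20 + (V_7 - 0)/3900 + (V_7 - V_4)/1.3 = 0
Collecting terms (coefficients in siemens):
  0.001079·V_1 - 0.001·V_2 - 0.00004167·V_4 = 0.0001852
  0.011·V_2 - 0.001·V_1 - 0.01·V_5 = 0
  0.01475·V_3 - 0.00001613·V_4 - 0.00002326·V_6 = 0.07353
  1.186·V_4 - 0.00004167·V_1 - 0.00001613·V_3 - 0.4167·V_5 - 0.7692·V_7 = 0
  0.44·V_5 - 0.01·V_2 - 0.4167·V_4 = 0
  0.05002·V_6 - 0.00002326·V_3 - 0.05·V_7 = 0
  0.8195·V_7 - 0.7692·V_4 - 0.05·V_6 = 0
Solving these 7 simultaneous equations (Gaussian elimination) gives:
  V_1 = 0.2139 V, V_2 = 0.04435 V, V_3 = 4.987 V, V_4 = 0.02787 V
  V_5 = 0.0274 V, V_6 = 0.03032 V, V_7 = 0.02801 V
Power in each resistor, P = (ΔV)²/R:
  P_R1 = (5 - 0.2139)²/27000 = 0.0008484 W
  P_R2 = (0.2139 - 0.04435)²/1000 = 0.00002874 W
  P_R3 = (4.987 - 0.02787)²/62000 = 0.0003966 W
  P_R4 = (0.02787 - 0.0274)²/2.4 = 0.00000009202 W
  P_R5 = (0.03032 - 0.02801)²/20 = 0.0000002657 W
  P_R6 = (0.02801 - 0)²/3900 = 0.0000002012 W
  P_R7 = (5 - 4.987)²/68 = 0.000002592 W
  P_R8 = (0.2139 - 0.02787)²/24000 = 0.000001441 W
  P_R9 = (0.04435 - 0.0274)²/100 = 0.000002874 W
  P_R10 = (4.987 - 0.03032)²/43000 = 0.0005713 W
  P_R11 = (0.02787 - 0.02801)²/1.3 = 0.00000001519 W
  P_R12 = (0.0274 - 0)²/75 = 0.00001001 W
P_total = P_R1 + P_R2 + P_R3 + P_R4 + P_R5 + P_R6 + P_R7 + P_R8 + P_R9 + P_R10 + P_R11 + P_R12 = 0.001863 W

Final answer: 0.001863 W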